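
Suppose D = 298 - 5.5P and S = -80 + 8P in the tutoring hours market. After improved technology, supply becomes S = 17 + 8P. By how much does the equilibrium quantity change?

Original equilibrium: P* = 28, Q* = 144.
New equilibrium: 298 - 5.5P = 17 + 8P, so 281 = 13.5P and P' = 562/27; Q' = 298 − 5.5(562/27) = 4955/27.
Change in quantity: 4955/27 − 144 = 1067/27.

ΔQ = 1067/27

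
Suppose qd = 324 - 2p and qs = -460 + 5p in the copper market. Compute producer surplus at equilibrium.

Equilibrium: 324 - 2p = -460 + 5p gives p* = 112, q* = 100.
Supply starts at p = 92 (where qs = 0).
PS = ½(112 − 92)(100) = 1000.

Producer surplus = 1000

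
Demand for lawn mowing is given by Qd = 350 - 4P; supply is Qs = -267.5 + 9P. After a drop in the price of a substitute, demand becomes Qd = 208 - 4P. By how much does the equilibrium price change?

ΔP = -142/13

Original equilibrium: P* = 47.5, Q* = 160.
New equilibrium: 208 - 4P = -267.5 + 9P, so 475.5 = 13P and P' = 951/26; Q' = 208 − 4(951/26) = 802/13.
Change in price: 951/26 − 47.5 = -142/13.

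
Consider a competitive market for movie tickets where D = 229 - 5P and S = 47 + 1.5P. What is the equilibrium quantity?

Q* = 89

Set D = S: 229 - 5P = 47 + 1.5P.
182 = 6.5P, so P* = 28.
Q* = 229 − 5(28) = 89.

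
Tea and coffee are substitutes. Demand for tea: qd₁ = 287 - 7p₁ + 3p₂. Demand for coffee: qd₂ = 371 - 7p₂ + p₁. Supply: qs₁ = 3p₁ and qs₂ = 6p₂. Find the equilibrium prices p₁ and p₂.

p₁ = 4844/127, p₂ = 3997/127

Market 1: 287 - 7p₁ + 3p₂ = 3p₁ → 10p₁ - 3p₂ = 287.
Market 2: 13p₂ - p₁ = 371.
Eliminating p₂: 13×(1) + 3×(2) gives 127p₁ = 4844, so p₁ = 4844/127.
Back-substitute into (2): p₂ = (371 + 1×4844/127) / 13 = 3997/127.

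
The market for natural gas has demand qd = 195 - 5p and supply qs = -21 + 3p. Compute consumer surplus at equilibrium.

Equilibrium: 195 - 5p = -21 + 3p gives p* = 27, q* = 60.
Demand choke price (qd = 0): p = 39.
CS = ½(39 − 27)(60) = 360.

Consumer surplus = 360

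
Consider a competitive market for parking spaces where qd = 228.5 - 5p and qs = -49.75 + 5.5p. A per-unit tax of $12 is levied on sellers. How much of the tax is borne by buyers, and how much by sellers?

Pre-tax equilibrium: p* = 26.5, q* = 96.
Tax on sellers shifts supply to qs = -49.75 + 5.5(p − 12) = -115.75 + 5.5p.
228.5 - 5p = -115.75 + 5.5p gives buyer price pb = 459/14; sellers receive ps = 459/14 − 12 = 291/14.
New quantity: q = 228.5 − 5(459/14) = 452/7.
Buyer burden = 459/14 − 26.5 = 44/7; seller burden = 26.5 − 291/14 = 40/7.

Buyers bear 44/7, sellers bear 40/7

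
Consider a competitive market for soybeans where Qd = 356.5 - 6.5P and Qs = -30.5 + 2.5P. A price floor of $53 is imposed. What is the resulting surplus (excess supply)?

Surplus = 90

Equilibrium price would be P* = 43, so the floor at 53 binds.
At P = 53: Qd = 12, Qs = 102.
Surplus = 102 − 12 = 90.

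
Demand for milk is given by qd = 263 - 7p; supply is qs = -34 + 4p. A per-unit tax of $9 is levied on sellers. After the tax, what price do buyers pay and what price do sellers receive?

Buyers pay 333/11, sellers receive 234/11

Pre-tax equilibrium: p* = 27, q* = 74.
Tax on sellers shifts supply to qs = -34 + 4(p − 9) = -70 + 4p.
263 - 7p = -70 + 4p gives buyer price pb = 333/11; sellers receive ps = 333/11 − 9 = 234/11.
New quantity: q = 263 − 7(333/11) = 562/11.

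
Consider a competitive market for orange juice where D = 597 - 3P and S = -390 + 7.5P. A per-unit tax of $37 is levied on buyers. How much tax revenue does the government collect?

Pre-tax equilibrium: P* = 94, Q* = 315.
Tax on buyers shifts demand to D = 597 − 3(P + 37) = 486 - 3P.
486 - 3P = -390 + 7.5P gives seller price Ps = 584/7; buyers pay Pb = 584/7 + 37 = 843/7.
New quantity: Q = 597 − 3(843/7) = 1650/7.
Revenue = 37 × 1650/7 = 61050/7.

Tax revenue = 61050/7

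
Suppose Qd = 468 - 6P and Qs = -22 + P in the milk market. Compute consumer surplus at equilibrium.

Equilibrium: 468 - 6P = -22 + P gives P* = 70, Q* = 48.
Demand choke price (Qd = 0): P = 78.
CS = ½(78 − 70)(48) = 192.

Consumer surplus = 192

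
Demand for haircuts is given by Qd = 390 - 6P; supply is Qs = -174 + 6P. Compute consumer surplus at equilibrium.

Equilibrium: 390 - 6P = -174 + 6P gives P* = 47, Q* = 108.
Demand choke price (Qd = 0): P = 65.
CS = ½(65 − 47)(108) = 972.

Consumer surplus = 972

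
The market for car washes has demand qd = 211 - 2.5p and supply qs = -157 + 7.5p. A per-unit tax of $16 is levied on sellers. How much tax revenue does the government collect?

Tax revenue = 1424

Pre-tax equilibrium: p* = 36.8, q* = 119.
Tax on sellers shifts supply to qs = -157 + 7.5(p − 16) = -277 + 7.5p.
211 - 2.5p = -277 + 7.5p gives buyer price pb = 48.8; sellers receive ps = 48.8 − 16 = 32.8.
New quantity: q = 211 − 2.5(48.8) = 89.
Revenue = 16 × 89 = 1424.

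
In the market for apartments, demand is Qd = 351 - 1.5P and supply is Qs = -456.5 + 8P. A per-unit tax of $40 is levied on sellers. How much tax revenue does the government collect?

Pre-tax equilibrium: P* = 85, Q* = 223.5.
Tax on sellers shifts supply to Qs = -456.5 + 8(P − 40) = -776.5 + 8P.
351 - 1.5P = -776.5 + 8P gives buyer price Pb = 2255/19; sellers receive Ps = 2255/19 − 40 = 1495/19.
New quantity: Q = 351 − 1.5(2255/19) = 6573/38.
Revenue = 40 × 6573/38 = 131460/19.

Tax revenue = 131460/19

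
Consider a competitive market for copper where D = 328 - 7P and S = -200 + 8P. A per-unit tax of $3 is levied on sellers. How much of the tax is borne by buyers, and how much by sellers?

Buyers bear $1.6, sellers bear $1.4

Pre-tax equilibrium: P* = 35.2, Q* = 81.6.
Tax on sellers shifts supply to S = -200 + 8(P − 3) = -224 + 8P.
328 - 7P = -224 + 8P gives buyer price Pb = 36.8; sellers receive Ps = 36.8 − 3 = 33.8.
New quantity: Q = 328 − 7(36.8) = 70.4.
Buyer burden = 36.8 − 35.2 = 1.6; seller burden = 35.2 − 33.8 = 1.4.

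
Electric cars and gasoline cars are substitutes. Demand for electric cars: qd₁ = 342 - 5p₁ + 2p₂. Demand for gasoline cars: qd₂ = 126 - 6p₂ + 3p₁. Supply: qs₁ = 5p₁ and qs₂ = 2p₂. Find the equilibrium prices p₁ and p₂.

p₁ = 1494/37, p₂ = 1143/37

Market 1: 342 - 5p₁ + 2p₂ = 5p₁ → 10p₁ - 2p₂ = 342.
Market 2: 8p₂ - 3p₁ = 126.
Eliminating p₂: 8×(1) + 2×(2) gives 74p₁ = 2988, so p₁ = 1494/37.
Back-substitute into (2): p₂ = (126 + 3×1494/37) / 8 = 1143/37.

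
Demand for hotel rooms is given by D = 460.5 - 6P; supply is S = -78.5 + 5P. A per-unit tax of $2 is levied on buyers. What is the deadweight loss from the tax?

Pre-tax equilibrium: P* = 49, Q* = 166.5.
Tax on buyers shifts demand to D = 460.5 − 6(P + 2) = 448.5 - 6P.
448.5 - 6P = -78.5 + 5P gives seller price Ps = 527/11; buyers pay Pb = 527/11 + 2 = 549/11.
New quantity: Q = 460.5 − 6(549/11) = 3543/22.
DWL = ½ × 2 × (166.5 − 3543/22) = 60/11.

Deadweight loss = 60/11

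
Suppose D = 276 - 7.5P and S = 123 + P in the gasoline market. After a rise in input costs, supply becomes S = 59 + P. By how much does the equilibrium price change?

ΔP = 128/17

Original equilibrium: P* = 18, Q* = 141.
New equilibrium: 276 - 7.5P = 59 + P, so 217 = 8.5P and P' = 434/17; Q' = 276 − 7.5(434/17) = 1437/17.
Change in price: 434/17 − 18 = 128/17.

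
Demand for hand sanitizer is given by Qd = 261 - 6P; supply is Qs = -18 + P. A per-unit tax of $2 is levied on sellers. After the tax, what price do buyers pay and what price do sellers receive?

Buyers pay 281/7, sellers receive 267/7

Pre-tax equilibrium: P* = 279/7, Q* = 153/7.
Tax on sellers shifts supply to Qs = -18 + 1(P − 2) = -20 + P.
261 - 6P = -20 + P gives buyer price Pb = 281/7; sellers receive Ps = 281/7 − 2 = 267/7.
New quantity: Q = 261 − 6(281/7) = 141/7.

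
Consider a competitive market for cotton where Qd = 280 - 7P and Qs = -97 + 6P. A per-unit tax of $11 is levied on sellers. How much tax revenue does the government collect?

Tax revenue = 5929/13

Pre-tax equilibrium: P* = 29, Q* = 77.
Tax on sellers shifts supply to Qs = -97 + 6(P − 11) = -163 + 6P.
280 - 7P = -163 + 6P gives buyer price Pb = 443/13; sellers receive Ps = 443/13 − 11 = 300/13.
New quantity: Q = 280 − 7(443/13) = 539/13.
Revenue = 11 × 539/13 = 5929/13.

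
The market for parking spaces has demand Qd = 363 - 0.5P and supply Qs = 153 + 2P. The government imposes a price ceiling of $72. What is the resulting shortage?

Equilibrium price would be P* = 84, so the ceiling at 72 binds.
At P = 72: Qd = 363 − 0.5(72) = 327, Qs = 153 + 2(72) = 297.
Shortage = 327 − 297 = 30.

Shortage = 30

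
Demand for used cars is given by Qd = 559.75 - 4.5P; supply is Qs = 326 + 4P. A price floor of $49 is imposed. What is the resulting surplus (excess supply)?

Equilibrium price would be P* = 27.5, so the floor at 49 binds.
At P = 49: Qd = 339.25, Qs = 522.
Surplus = 522 − 339.25 = 182.75.

Surplus = 182.75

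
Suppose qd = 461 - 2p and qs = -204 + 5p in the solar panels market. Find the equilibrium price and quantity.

Set qd = qs: 461 - 2p = -204 + 5p.
665 = 7p, so p* = 95.
q* = 461 − 2(95) = 271.

p* = 95, q* = 271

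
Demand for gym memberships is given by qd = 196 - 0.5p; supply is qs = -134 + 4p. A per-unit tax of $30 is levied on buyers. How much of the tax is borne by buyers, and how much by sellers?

Pre-tax equilibrium: p* = 220/3, q* = 478/3.
Tax on buyers shifts demand to qd = 196 − 0.5(p + 30) = 181 - 0.5p.
181 - 0.5p = -134 + 4p gives seller price ps = 70; buyers pay pb = 70 + 30 = 100.
New quantity: q = 196 − 0.5(100) = 146.
Buyer burden = 100 − 220/3 = 80/3; seller burden = 220/3 − 70 = 10/3.

Buyers bear 80/3, sellers bear 10/3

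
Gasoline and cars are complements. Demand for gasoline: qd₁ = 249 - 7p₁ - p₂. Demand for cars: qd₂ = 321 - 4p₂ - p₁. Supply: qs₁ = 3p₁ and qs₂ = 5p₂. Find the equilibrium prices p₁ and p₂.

p₁ = 1920/89, p₂ = 2961/89

Market 1: 249 - 7p₁ - p₂ = 3p₁ → 10p₁ + p₂ = 249.
Market 2: 9p₂ + p₁ = 321.
Eliminating p₂: 9×(1) − 1×(2) gives 89p₁ = 1920, so p₁ = 1920/89.
Back-substitute into (2): p₂ = (321 − 1×1920/89) / 9 = 2961/89.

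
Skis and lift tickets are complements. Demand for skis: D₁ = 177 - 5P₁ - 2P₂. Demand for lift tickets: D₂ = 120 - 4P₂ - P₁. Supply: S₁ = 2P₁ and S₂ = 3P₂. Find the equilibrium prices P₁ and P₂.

Market 1: 177 - 5P₁ - 2P₂ = 2P₁ → 7P₁ + 2P₂ = 177.
Market 2: 7P₂ + P₁ = 120.
Eliminating P₂: 7×(1) − 2×(2) gives 47P₁ = 999, so P₁ = 999/47.
Back-substitute into (2): P₂ = (120 − 1×999/47) / 7 = 663/47.

P₁ = 999/47, P₂ = 663/47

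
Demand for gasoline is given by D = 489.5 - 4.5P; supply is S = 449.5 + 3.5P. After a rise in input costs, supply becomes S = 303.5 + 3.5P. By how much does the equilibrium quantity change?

ΔQ = -82.125

Original equilibrium: P* = 5, Q* = 467.
New equilibrium: 489.5 - 4.5P = 303.5 + 3.5P, so 186 = 8P and P' = 23.25; Q' = 489.5 − 4.5(23.25) = 384.875.
Change in quantity: 384.875 − 467 = -82.125.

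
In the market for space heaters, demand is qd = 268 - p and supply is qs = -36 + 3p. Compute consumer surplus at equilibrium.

Equilibrium: 268 - p = -36 + 3p gives p* = 76, q* = 192.
Demand choke price (qd = 0): p = 268.
CS = ½(268 − 76)(192) = 18432.

Consumer surplus = 18432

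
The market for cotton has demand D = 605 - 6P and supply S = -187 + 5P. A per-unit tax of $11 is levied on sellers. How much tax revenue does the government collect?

Pre-tax equilibrium: P* = 72, Q* = 173.
Tax on sellers shifts supply to S = -187 + 5(P − 11) = -242 + 5P.
605 - 6P = -242 + 5P gives buyer price Pb = 77; sellers receive Ps = 77 − 11 = 66.
New quantity: Q = 605 − 6(77) = 143.
Revenue = 11 × 143 = 1573.

Tax revenue = 1573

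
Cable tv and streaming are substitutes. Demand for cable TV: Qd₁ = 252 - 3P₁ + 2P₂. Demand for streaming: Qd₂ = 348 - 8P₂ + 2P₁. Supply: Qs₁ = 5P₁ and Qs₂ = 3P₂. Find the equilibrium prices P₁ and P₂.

P₁ = 289/7, P₂ = 274/7

Market 1: 252 - 3P₁ + 2P₂ = 5P₁ → 8P₁ - 2P₂ = 252.
Market 2: 11P₂ - 2P₁ = 348.
Eliminating P₂: 11×(1) + 2×(2) gives 84P₁ = 3468, so P₁ = 289/7.
Back-substitute into (2): P₂ = (348 + 2×289/7) / 11 = 274/7.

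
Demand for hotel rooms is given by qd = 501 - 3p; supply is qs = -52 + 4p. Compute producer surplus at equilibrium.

Producer surplus = 8712

Equilibrium: 501 - 3p = -52 + 4p gives p* = 79, q* = 264.
Supply starts at p = 13 (where qs = 0).
PS = ½(79 − 13)(264) = 8712.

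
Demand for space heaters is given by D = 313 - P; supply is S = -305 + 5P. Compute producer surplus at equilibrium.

Producer surplus = 4410

Equilibrium: 313 - P = -305 + 5P gives P* = 103, Q* = 210.
Supply starts at P = 61 (where S = 0).
PS = ½(103 − 61)(210) = 4410.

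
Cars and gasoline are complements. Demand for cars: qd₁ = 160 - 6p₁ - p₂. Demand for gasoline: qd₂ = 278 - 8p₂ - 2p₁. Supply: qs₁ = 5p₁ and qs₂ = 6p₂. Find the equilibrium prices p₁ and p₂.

p₁ = 981/76, p₂ = 1369/76

Market 1: 160 - 6p₁ - p₂ = 5p₁ → 11p₁ + p₂ = 160.
Market 2: 14p₂ + 2p₁ = 278.
Eliminating p₂: 14×(1) − 1×(2) gives 152p₁ = 1962, so p₁ = 981/76.
Back-substitute into (2): p₂ = (278 − 2×981/76) / 14 = 1369/76.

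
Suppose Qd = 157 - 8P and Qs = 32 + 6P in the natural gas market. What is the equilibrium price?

Set Qd = Qs: 157 - 8P = 32 + 6P.
125 = 14P, so P* = 125/14.
Q* = 157 − 8(125/14) = 599/7.

P* = 125/14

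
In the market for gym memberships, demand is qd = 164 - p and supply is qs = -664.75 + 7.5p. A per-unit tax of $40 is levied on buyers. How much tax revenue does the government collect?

Tax revenue = 21220/17

Pre-tax equilibrium: p* = 97.5, q* = 66.5.
Tax on buyers shifts demand to qd = 164 − 1(p + 40) = 124 - p.
124 - p = -664.75 + 7.5p gives seller price ps = 3155/34; buyers pay pb = 3155/34 + 40 = 4515/34.
New quantity: q = 164 − 1(4515/34) = 1061/34.
Revenue = 40 × 1061/34 = 21220/17.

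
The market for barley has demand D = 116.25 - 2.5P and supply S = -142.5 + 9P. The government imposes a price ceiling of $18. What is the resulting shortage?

Equilibrium price would be P* = 22.5, so the ceiling at 18 binds.
At P = 18: D = 116.25 − 2.5(18) = 71.25, S = -142.5 + 9(18) = 19.5.
Shortage = 71.25 − 19.5 = 51.75.

Shortage = 51.75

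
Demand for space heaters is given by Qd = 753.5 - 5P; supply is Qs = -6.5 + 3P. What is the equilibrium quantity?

Set Qd = Qs: 753.5 - 5P = -6.5 + 3P.
760 = 8P, so P* = 95.
Q* = 753.5 − 5(95) = 278.5.

Q* = 278.5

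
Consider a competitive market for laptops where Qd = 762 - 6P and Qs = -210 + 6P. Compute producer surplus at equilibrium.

Producer surplus = 6348

Equilibrium: 762 - 6P = -210 + 6P gives P* = 81, Q* = 276.
Supply starts at P = 35 (where Qs = 0).
PS = ½(81 − 35)(276) = 6348.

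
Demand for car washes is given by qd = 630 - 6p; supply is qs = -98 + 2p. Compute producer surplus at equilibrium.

Producer surplus = 1764

Equilibrium: 630 - 6p = -98 + 2p gives p* = 91, q* = 84.
Supply starts at p = 49 (where qs = 0).
PS = ½(91 − 49)(84) = 1764.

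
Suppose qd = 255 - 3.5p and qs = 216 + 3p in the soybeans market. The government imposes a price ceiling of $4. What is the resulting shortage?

Equilibrium price would be p* = 6, so the ceiling at 4 binds.
At p = 4: qd = 255 − 3.5(4) = 241, qs = 216 + 3(4) = 228.
Shortage = 241 − 228 = 13.

Shortage = 13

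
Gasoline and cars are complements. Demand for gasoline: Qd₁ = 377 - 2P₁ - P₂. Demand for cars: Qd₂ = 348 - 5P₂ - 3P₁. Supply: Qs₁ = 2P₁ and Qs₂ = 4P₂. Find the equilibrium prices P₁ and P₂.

Market 1: 377 - 2P₁ - P₂ = 2P₁ → 4P₁ + P₂ = 377.
Market 2: 9P₂ + 3P₁ = 348.
Eliminating P₂: 9×(1) − 1×(2) gives 33P₁ = 3045, so P₁ = 1015/11.
Back-substitute into (2): P₂ = (348 − 3×1015/11) / 9 = 87/11.

P₁ = 1015/11, P₂ = 87/11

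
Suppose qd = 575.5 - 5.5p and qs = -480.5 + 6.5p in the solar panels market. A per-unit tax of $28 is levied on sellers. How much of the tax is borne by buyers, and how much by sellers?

Pre-tax equilibrium: p* = 88, q* = 91.5.
Tax on sellers shifts supply to qs = -480.5 + 6.5(p − 28) = -662.5 + 6.5p.
575.5 - 5.5p = -662.5 + 6.5p gives buyer price pb = 619/6; sellers receive ps = 619/6 − 28 = 451/6.
New quantity: q = 575.5 − 5.5(619/6) = 97/12.
Buyer burden = 619/6 − 88 = 91/6; seller burden = 88 − 451/6 = 77/6.

Buyers bear 91/6, sellers bear 77/6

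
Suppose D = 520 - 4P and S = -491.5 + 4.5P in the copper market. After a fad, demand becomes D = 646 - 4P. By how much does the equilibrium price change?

Original equilibrium: P* = 119, Q* = 44.
New equilibrium: 646 - 4P = -491.5 + 4.5P, so 1137.5 = 8.5P and P' = 2275/17; Q' = 646 − 4(2275/17) = 1882/17.
Change in price: 2275/17 − 119 = 252/17.

ΔP = 252/17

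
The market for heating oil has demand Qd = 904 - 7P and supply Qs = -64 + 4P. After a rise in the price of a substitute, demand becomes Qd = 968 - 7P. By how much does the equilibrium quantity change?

ΔQ = 256/11

Original equilibrium: P* = 88, Q* = 288.
New equilibrium: 968 - 7P = -64 + 4P, so 1032 = 11P and P' = 1032/11; Q' = 968 − 7(1032/11) = 3424/11.
Change in quantity: 3424/11 − 288 = 256/11.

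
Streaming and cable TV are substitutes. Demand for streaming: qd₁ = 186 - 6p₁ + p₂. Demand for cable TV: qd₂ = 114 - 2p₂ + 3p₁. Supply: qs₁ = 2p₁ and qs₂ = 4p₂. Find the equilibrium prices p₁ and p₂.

p₁ = 82/3, p₂ = 98/3

Market 1: 186 - 6p₁ + p₂ = 2p₁ → 8p₁ - p₂ = 186.
Market 2: 6p₂ - 3p₁ = 114.
Eliminating p₂: 6×(1) + 1×(2) gives 45p₁ = 1230, so p₁ = 82/3.
Back-substitute into (2): p₂ = (114 + 3×82/3) / 6 = 98/3.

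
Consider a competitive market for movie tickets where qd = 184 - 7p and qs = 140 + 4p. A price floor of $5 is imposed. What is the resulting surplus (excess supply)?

Surplus = 11

Equilibrium price would be p* = 4, so the floor at 5 binds.
At p = 5: qd = 149, qs = 160.
Surplus = 160 − 149 = 11.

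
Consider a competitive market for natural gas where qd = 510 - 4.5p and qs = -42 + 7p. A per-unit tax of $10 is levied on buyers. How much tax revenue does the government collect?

Pre-tax equilibrium: p* = 48, q* = 294.
Tax on buyers shifts demand to qd = 510 − 4.5(p + 10) = 465 - 4.5p.
465 - 4.5p = -42 + 7p gives seller price ps = 1014/23; buyers pay pb = 1014/23 + 10 = 1244/23.
New quantity: q = 510 − 4.5(1244/23) = 6132/23.
Revenue = 10 × 6132/23 = 61320/23.

Tax revenue = 61320/23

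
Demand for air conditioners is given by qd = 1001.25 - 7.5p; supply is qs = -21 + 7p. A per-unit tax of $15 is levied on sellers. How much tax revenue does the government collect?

Pre-tax equilibrium: p* = 70.5, q* = 472.5.
Tax on sellers shifts supply to qs = -21 + 7(p − 15) = -126 + 7p.
1001.25 - 7.5p = -126 + 7p gives buyer price pb = 4509/58; sellers receive ps = 4509/58 − 15 = 3639/58.
New quantity: q = 1001.25 − 7.5(4509/58) = 24255/58.
Revenue = 15 × 24255/58 = 363825/58.

Tax revenue = 363825/58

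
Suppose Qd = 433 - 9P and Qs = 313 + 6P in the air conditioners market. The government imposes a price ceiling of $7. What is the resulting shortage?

Shortage = 15

Equilibrium price would be P* = 8, so the ceiling at 7 binds.
At P = 7: Qd = 433 − 9(7) = 370, Qs = 313 + 6(7) = 355.
Shortage = 370 − 355 = 15.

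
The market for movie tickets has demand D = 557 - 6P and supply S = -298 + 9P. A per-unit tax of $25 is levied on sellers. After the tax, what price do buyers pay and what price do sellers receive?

Pre-tax equilibrium: P* = 57, Q* = 215.
Tax on sellers shifts supply to S = -298 + 9(P − 25) = -523 + 9P.
557 - 6P = -523 + 9P gives buyer price Pb = 72; sellers receive Ps = 72 − 25 = 47.
New quantity: Q = 557 − 6(72) = 125.

Buyers pay $72, sellers receive $47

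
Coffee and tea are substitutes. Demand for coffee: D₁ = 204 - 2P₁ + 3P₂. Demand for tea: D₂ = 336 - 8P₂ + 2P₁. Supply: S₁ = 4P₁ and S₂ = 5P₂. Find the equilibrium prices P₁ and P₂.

Market 1: 204 - 2P₁ + 3P₂ = 4P₁ → 6P₁ - 3P₂ = 204.
Market 2: 13P₂ - 2P₁ = 336.
Eliminating P₂: 13×(1) + 3×(2) gives 72P₁ = 3660, so P₁ = 305/6.
Back-substitute into (2): P₂ = (336 + 2×305/6) / 13 = 101/3.

P₁ = 305/6, P₂ = 101/3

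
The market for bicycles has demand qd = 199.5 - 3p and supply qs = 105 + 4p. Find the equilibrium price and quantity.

Set qd = qs: 199.5 - 3p = 105 + 4p.
94.5 = 7p, so p* = 13.5.
q* = 199.5 − 3(13.5) = 159.

p* = 13.5, q* = 159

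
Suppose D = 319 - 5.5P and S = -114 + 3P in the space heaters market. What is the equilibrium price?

Set D = S: 319 - 5.5P = -114 + 3P.
433 = 8.5P, so P* = 866/17.
Q* = 319 − 5.5(866/17) = 660/17.

P* = 866/17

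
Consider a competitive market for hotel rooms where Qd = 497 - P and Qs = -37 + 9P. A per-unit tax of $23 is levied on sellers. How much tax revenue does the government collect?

Tax revenue = 9726.7

Pre-tax equilibrium: P* = 53.4, Q* = 443.6.
Tax on sellers shifts supply to Qs = -37 + 9(P − 23) = -244 + 9P.
497 - P = -244 + 9P gives buyer price Pb = 74.1; sellers receive Ps = 74.1 − 23 = 51.1.
New quantity: Q = 497 − 1(74.1) = 422.9.
Revenue = 23 × 422.9 = 9726.7.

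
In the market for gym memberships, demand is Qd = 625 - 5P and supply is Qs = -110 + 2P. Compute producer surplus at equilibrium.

Equilibrium: 625 - 5P = -110 + 2P gives P* = 105, Q* = 100.
Supply starts at P = 55 (where Qs = 0).
PS = ½(105 − 55)(100) = 2500.

Producer surplus = 2500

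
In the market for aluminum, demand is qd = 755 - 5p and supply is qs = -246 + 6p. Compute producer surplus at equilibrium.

Equilibrium: 755 - 5p = -246 + 6p gives p* = 91, q* = 300.
Supply starts at p = 41 (where qs = 0).
PS = ½(91 − 41)(300) = 7500.

Producer surplus = 7500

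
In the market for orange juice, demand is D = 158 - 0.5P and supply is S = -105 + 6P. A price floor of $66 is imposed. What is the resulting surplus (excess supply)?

Surplus = 166

Equilibrium price would be P* = 526/13, so the floor at 66 binds.
At P = 66: D = 125, S = 291.
Surplus = 291 − 125 = 166.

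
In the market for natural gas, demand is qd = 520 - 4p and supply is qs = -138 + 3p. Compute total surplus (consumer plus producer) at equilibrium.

Equilibrium: 520 - 4p = -138 + 3p gives p* = 94, q* = 144.
Demand choke price: p = 130; supply starts at p = 46.
CS = ½(130 − 94)(144) = 2592; PS = ½(94 − 46)(144) = 3456.

Total surplus = 6048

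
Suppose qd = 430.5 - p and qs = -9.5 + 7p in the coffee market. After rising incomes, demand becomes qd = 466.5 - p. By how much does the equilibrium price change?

Original equilibrium: p* = 55, q* = 375.5.
New equilibrium: 466.5 - p = -9.5 + 7p, so 476 = 8p and p' = 59.5; q' = 466.5 − 1(59.5) = 407.
Change in price: 59.5 − 55 = 4.5.

Δp = 4.5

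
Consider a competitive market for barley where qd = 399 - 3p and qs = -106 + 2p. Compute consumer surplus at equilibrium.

Equilibrium: 399 - 3p = -106 + 2p gives p* = 101, q* = 96.
Demand choke price (qd = 0): p = 133.
CS = ½(133 − 101)(96) = 1536.

Consumer surplus = 1536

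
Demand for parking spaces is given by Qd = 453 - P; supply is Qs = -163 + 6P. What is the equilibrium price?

P* = 88

Set Qd = Qs: 453 - P = -163 + 6P.
616 = 7P, so P* = 88.
Q* = 453 − 1(88) = 365.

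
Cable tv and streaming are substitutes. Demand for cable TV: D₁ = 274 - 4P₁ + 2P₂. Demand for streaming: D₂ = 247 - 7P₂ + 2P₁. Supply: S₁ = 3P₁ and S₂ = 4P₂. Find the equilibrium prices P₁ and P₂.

Market 1: 274 - 4P₁ + 2P₂ = 3P₁ → 7P₁ - 2P₂ = 274.
Market 2: 11P₂ - 2P₁ = 247.
Eliminating P₂: 11×(1) + 2×(2) gives 73P₁ = 3508, so P₁ = 3508/73.
Back-substitute into (2): P₂ = (247 + 2×3508/73) / 11 = 2277/73.

P₁ = 3508/73, P₂ = 2277/73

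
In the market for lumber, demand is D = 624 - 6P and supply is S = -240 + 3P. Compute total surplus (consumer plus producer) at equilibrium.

Total surplus = 576

Equilibrium: 624 - 6P = -240 + 3P gives P* = 96, Q* = 48.
Demand choke price: P = 104; supply starts at P = 80.
CS = ½(104 − 96)(48) = 192; PS = ½(96 − 80)(48) = 384.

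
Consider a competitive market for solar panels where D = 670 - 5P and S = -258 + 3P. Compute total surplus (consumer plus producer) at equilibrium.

Total surplus = 2160

Equilibrium: 670 - 5P = -258 + 3P gives P* = 116, Q* = 90.
Demand choke price: P = 134; supply starts at P = 86.
CS = ½(134 − 116)(90) = 810; PS = ½(116 − 86)(90) = 1350.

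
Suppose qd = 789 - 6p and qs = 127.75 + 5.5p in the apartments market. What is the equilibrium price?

Set qd = qs: 789 - 6p = 127.75 + 5.5p.
661.25 = 11.5p, so p* = 57.5.
q* = 789 − 6(57.5) = 444.

p* = 57.5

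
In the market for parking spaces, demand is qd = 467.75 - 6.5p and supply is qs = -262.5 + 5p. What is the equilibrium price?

Set qd = qs: 467.75 - 6.5p = -262.5 + 5p.
730.25 = 11.5p, so p* = 63.5.
q* = 467.75 − 6.5(63.5) = 55.

p* = 63.5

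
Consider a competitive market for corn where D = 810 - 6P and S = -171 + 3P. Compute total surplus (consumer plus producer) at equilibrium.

Equilibrium: 810 - 6P = -171 + 3P gives P* = 109, Q* = 156.
Demand choke price: P = 135; supply starts at P = 57.
CS = ½(135 − 109)(156) = 2028; PS = ½(109 − 57)(156) = 4056.

Total surplus = 6084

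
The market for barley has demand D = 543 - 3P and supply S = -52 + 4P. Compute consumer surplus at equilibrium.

Consumer surplus = 13824

Equilibrium: 543 - 3P = -52 + 4P gives P* = 85, Q* = 288.
Demand choke price (D = 0): P = 181.
CS = ½(181 − 85)(288) = 13824.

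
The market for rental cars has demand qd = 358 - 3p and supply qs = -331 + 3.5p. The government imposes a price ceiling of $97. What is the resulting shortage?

Equilibrium price would be p* = 106, so the ceiling at 97 binds.
At p = 97: qd = 358 − 3(97) = 67, qs = -331 + 3.5(97) = 8.5.
Shortage = 67 − 8.5 = 58.5.

Shortage = 58.5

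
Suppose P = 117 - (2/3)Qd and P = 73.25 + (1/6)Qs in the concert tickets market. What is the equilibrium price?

P* = 82

Set the two price expressions equal: 117 - (2/3)Q = 73.25 + (1/6)Q.
43.75 = (5/6)Q, so Q* = 52.5.
P* = 117 − (2/3)(52.5) = 82.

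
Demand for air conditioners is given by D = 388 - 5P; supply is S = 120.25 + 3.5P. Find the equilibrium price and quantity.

Set D = S: 388 - 5P = 120.25 + 3.5P.
267.75 = 8.5P, so P* = 31.5.
Q* = 388 − 5(31.5) = 230.5.

P* = 31.5, Q* = 230.5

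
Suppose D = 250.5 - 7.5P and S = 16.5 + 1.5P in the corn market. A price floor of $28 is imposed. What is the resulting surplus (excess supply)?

Equilibrium price would be P* = 26, so the floor at 28 binds.
At P = 28: D = 40.5, S = 58.5.
Surplus = 58.5 − 40.5 = 18.

Surplus = 18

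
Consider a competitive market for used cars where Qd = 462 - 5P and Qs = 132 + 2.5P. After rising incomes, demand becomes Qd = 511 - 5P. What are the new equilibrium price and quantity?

P' = 758/15, Q' = 775/3

Original equilibrium: P* = 44, Q* = 242.
New equilibrium: 511 - 5P = 132 + 2.5P, so 379 = 7.5P and P' = 758/15; Q' = 511 − 5(758/15) = 775/3.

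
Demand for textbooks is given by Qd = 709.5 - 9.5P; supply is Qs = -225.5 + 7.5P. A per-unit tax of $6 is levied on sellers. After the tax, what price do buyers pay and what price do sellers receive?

Pre-tax equilibrium: P* = 55, Q* = 187.
Tax on sellers shifts supply to Qs = -225.5 + 7.5(P − 6) = -270.5 + 7.5P.
709.5 - 9.5P = -270.5 + 7.5P gives buyer price Pb = 980/17; sellers receive Ps = 980/17 − 6 = 878/17.
New quantity: Q = 709.5 − 9.5(980/17) = 5503/34.

Buyers pay 980/17, sellers receive 878/17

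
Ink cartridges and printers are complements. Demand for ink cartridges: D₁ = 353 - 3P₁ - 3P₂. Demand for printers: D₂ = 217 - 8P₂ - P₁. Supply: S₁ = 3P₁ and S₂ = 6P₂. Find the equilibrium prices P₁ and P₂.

P₁ = 4291/81, P₂ = 949/81

Market 1: 353 - 3P₁ - 3P₂ = 3P₁ → 6P₁ + 3P₂ = 353.
Market 2: 14P₂ + P₁ = 217.
Eliminating P₂: 14×(1) − 3×(2) gives 81P₁ = 4291, so P₁ = 4291/81.
Back-substitute into (2): P₂ = (217 − 1×4291/81) / 14 = 949/81.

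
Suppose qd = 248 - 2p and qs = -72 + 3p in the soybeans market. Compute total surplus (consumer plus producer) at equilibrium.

Total surplus = 6000

Equilibrium: 248 - 2p = -72 + 3p gives p* = 64, q* = 120.
Demand choke price: p = 124; supply starts at p = 24.
CS = ½(124 − 64)(120) = 3600; PS = ½(64 − 24)(120) = 2400.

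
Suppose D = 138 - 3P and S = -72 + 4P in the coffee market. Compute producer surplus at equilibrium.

Equilibrium: 138 - 3P = -72 + 4P gives P* = 30, Q* = 48.
Supply starts at P = 18 (where S = 0).
PS = ½(30 − 18)(48) = 288.

Producer surplus = 288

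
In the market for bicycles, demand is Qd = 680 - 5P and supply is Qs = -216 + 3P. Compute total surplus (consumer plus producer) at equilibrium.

Total surplus = 3840

Equilibrium: 680 - 5P = -216 + 3P gives P* = 112, Q* = 120.
Demand choke price: P = 136; supply starts at P = 72.
CS = ½(136 − 112)(120) = 1440; PS = ½(112 − 72)(120) = 2400.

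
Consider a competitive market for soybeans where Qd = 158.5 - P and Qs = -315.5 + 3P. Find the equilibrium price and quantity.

P* = 118.5, Q* = 40

Set Qd = Qs: 158.5 - P = -315.5 + 3P.
474 = 4P, so P* = 118.5.
Q* = 158.5 − 1(118.5) = 40.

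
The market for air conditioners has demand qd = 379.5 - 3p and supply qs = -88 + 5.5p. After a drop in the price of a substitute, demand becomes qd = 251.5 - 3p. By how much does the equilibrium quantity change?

Δq = -1408/17

Original equilibrium: p* = 55, q* = 214.5.
New equilibrium: 251.5 - 3p = -88 + 5.5p, so 339.5 = 8.5p and p' = 679/17; q' = 251.5 − 3(679/17) = 4477/34.
Change in quantity: 4477/34 − 214.5 = -1408/17.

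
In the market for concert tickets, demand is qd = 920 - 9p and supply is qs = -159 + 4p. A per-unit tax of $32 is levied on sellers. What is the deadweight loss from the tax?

Deadweight loss = 18432/13

Pre-tax equilibrium: p* = 83, q* = 173.
Tax on sellers shifts supply to qs = -159 + 4(p − 32) = -287 + 4p.
920 - 9p = -287 + 4p gives buyer price pb = 1207/13; sellers receive ps = 1207/13 − 32 = 791/13.
New quantity: q = 920 − 9(1207/13) = 1097/13.
DWL = ½ × 32 × (173 − 1097/13) = 18432/13.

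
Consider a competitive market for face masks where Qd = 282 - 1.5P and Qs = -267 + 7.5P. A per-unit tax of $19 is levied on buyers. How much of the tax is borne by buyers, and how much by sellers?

Buyers bear 95/6, sellers bear 19/6

Pre-tax equilibrium: P* = 61, Q* = 190.5.
Tax on buyers shifts demand to Qd = 282 − 1.5(P + 19) = 253.5 - 1.5P.
253.5 - 1.5P = -267 + 7.5P gives seller price Ps = 347/6; buyers pay Pb = 347/6 + 19 = 461/6.
New quantity: Q = 282 − 1.5(461/6) = 166.75.
Buyer burden = 461/6 − 61 = 95/6; seller burden = 61 − 347/6 = 19/6.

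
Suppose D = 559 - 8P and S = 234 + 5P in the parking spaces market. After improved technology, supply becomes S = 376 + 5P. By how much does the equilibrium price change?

Original equilibrium: P* = 25, Q* = 359.
New equilibrium: 559 - 8P = 376 + 5P, so 183 = 13P and P' = 183/13; Q' = 559 − 8(183/13) = 5803/13.
Change in price: 183/13 − 25 = -142/13.

ΔP = -142/13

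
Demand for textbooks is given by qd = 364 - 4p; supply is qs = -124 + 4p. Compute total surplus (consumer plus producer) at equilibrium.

Equilibrium: 364 - 4p = -124 + 4p gives p* = 61, q* = 120.
Demand choke price: p = 91; supply starts at p = 31.
CS = ½(91 − 61)(120) = 1800; PS = ½(61 − 31)(120) = 1800.

Total surplus = 3600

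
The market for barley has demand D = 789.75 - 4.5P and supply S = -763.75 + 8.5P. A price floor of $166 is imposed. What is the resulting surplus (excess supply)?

Equilibrium price would be P* = 119.5, so the floor at 166 binds.
At P = 166: D = 42.75, S = 647.25.
Surplus = 647.25 − 42.75 = 604.5.

Surplus = 604.5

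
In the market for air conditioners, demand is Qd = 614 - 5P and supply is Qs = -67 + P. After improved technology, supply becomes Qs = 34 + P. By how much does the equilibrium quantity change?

Original equilibrium: P* = 113.5, Q* = 46.5.
New equilibrium: 614 - 5P = 34 + P, so 580 = 6P and P' = 290/3; Q' = 614 − 5(290/3) = 392/3.
Change in quantity: 392/3 − 46.5 = 505/6.

ΔQ = 505/6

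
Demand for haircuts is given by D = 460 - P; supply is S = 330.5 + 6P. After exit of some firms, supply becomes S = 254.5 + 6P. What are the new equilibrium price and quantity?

P' = 411/14, Q' = 6029/14

Original equilibrium: P* = 18.5, Q* = 441.5.
New equilibrium: 460 - P = 254.5 + 6P, so 205.5 = 7P and P' = 411/14; Q' = 460 − 1(411/14) = 6029/14.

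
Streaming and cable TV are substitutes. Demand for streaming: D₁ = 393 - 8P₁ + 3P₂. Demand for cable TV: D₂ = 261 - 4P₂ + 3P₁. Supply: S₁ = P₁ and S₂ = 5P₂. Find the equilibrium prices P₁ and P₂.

Market 1: 393 - 8P₁ + 3P₂ = P₁ → 9P₁ - 3P₂ = 393.
Market 2: 9P₂ - 3P₁ = 261.
Eliminating P₂: 9×(1) + 3×(2) gives 72P₁ = 4320, so P₁ = 60.
Back-substitute into (2): P₂ = (261 + 3×60) / 9 = 49.

P₁ = 60, P₂ = 49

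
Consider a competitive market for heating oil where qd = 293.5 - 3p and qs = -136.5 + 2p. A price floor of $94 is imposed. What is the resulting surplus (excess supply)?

Surplus = 40

Equilibrium price would be p* = 86, so the floor at 94 binds.
At p = 94: qd = 11.5, qs = 51.5.
Surplus = 51.5 − 11.5 = 40.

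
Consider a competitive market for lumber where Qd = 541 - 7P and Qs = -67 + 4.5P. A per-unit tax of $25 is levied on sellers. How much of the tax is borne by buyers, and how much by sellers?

Pre-tax equilibrium: P* = 1216/23, Q* = 3931/23.
Tax on sellers shifts supply to Qs = -67 + 4.5(P − 25) = -179.5 + 4.5P.
541 - 7P = -179.5 + 4.5P gives buyer price Pb = 1441/23; sellers receive Ps = 1441/23 − 25 = 866/23.
New quantity: Q = 541 − 7(1441/23) = 2356/23.
Buyer burden = 1441/23 − 1216/23 = 225/23; seller burden = 1216/23 − 866/23 = 350/23.

Buyers bear 225/23, sellers bear 350/23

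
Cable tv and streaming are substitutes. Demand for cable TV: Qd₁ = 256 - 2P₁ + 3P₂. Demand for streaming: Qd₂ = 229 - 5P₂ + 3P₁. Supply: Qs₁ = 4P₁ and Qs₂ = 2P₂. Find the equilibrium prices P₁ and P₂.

P₁ = 2479/33, P₂ = 714/11

Market 1: 256 - 2P₁ + 3P₂ = 4P₁ → 6P₁ - 3P₂ = 256.
Market 2: 7P₂ - 3P₁ = 229.
Eliminating P₂: 7×(1) + 3×(2) gives 33P₁ = 2479, so P₁ = 2479/33.
Back-substitute into (2): P₂ = (229 + 3×2479/33) / 7 = 714/11.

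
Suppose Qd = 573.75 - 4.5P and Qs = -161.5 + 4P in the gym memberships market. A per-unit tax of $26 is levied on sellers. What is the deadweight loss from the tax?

Pre-tax equilibrium: P* = 86.5, Q* = 184.5.
Tax on sellers shifts supply to Qs = -161.5 + 4(P − 26) = -265.5 + 4P.
573.75 - 4.5P = -265.5 + 4P gives buyer price Pb = 3357/34; sellers receive Ps = 3357/34 − 26 = 2473/34.
New quantity: Q = 573.75 − 4.5(3357/34) = 4401/34.
DWL = ½ × 26 × (184.5 − 4401/34) = 12168/17.

Deadweight loss = 12168/17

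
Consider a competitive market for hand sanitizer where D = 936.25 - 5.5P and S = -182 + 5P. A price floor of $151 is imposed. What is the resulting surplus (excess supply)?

Surplus = 467.25

Equilibrium price would be P* = 106.5, so the floor at 151 binds.
At P = 151: D = 105.75, S = 573.
Surplus = 573 − 105.75 = 467.25.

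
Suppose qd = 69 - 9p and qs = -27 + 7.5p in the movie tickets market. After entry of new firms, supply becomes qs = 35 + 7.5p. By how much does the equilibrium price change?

Δp = -124/33

Original equilibrium: p* = 64/11, q* = 183/11.
New equilibrium: 69 - 9p = 35 + 7.5p, so 34 = 16.5p and p' = 68/33; q' = 69 − 9(68/33) = 555/11.
Change in price: 68/33 − 64/11 = -124/33.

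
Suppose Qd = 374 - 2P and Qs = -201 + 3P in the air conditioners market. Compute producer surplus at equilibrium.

Producer surplus = 3456

Equilibrium: 374 - 2P = -201 + 3P gives P* = 115, Q* = 144.
Supply starts at P = 67 (where Qs = 0).
PS = ½(115 − 67)(144) = 3456.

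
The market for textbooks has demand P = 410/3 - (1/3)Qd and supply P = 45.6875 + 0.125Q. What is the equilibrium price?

Set the two price expressions equal: 410/3 - (1/3)Q = 45.6875 + 0.125Q.
4367/48 = (11/24)Q, so Q* = 198.5.
P* = 410/3 − (1/3)(198.5) = 70.5.

P* = 70.5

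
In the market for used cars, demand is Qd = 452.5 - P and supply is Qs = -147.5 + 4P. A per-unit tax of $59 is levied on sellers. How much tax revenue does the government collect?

Pre-tax equilibrium: P* = 120, Q* = 332.5.
Tax on sellers shifts supply to Qs = -147.5 + 4(P − 59) = -383.5 + 4P.
452.5 - P = -383.5 + 4P gives buyer price Pb = 167.2; sellers receive Ps = 167.2 − 59 = 108.2.
New quantity: Q = 452.5 − 1(167.2) = 285.3.
Revenue = 59 × 285.3 = 16832.7.

Tax revenue = 16832.7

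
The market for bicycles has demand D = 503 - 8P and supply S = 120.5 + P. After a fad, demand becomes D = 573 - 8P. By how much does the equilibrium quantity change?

Original equilibrium: P* = 42.5, Q* = 163.
New equilibrium: 573 - 8P = 120.5 + P, so 452.5 = 9P and P' = 905/18; Q' = 573 − 8(905/18) = 1537/9.
Change in quantity: 1537/9 − 163 = 70/9.

ΔQ = 70/9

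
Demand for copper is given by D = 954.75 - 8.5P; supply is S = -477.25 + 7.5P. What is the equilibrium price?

P* = 89.5

Set D = S: 954.75 - 8.5P = -477.25 + 7.5P.
1432 = 16P, so P* = 89.5.
Q* = 954.75 − 8.5(89.5) = 194.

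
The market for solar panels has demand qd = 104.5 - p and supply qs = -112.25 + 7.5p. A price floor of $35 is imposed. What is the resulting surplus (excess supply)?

Equilibrium price would be p* = 25.5, so the floor at 35 binds.
At p = 35: qd = 69.5, qs = 150.25.
Surplus = 150.25 − 69.5 = 80.75.

Surplus = 80.75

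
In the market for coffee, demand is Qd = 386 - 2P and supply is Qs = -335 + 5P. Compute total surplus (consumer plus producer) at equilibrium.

Total surplus = 11340

Equilibrium: 386 - 2P = -335 + 5P gives P* = 103, Q* = 180.
Demand choke price: P = 193; supply starts at P = 67.
CS = ½(193 − 103)(180) = 8100; PS = ½(103 − 67)(180) = 3240.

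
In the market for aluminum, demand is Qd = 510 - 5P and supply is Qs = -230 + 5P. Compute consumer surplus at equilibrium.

Equilibrium: 510 - 5P = -230 + 5P gives P* = 74, Q* = 140.
Demand choke price (Qd = 0): P = 102.
CS = ½(102 − 74)(140) = 1960.

Consumer surplus = 1960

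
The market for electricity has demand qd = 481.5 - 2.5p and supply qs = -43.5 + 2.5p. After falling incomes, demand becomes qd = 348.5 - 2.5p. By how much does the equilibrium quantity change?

Δq = -66.5

Original equilibrium: p* = 105, q* = 219.
New equilibrium: 348.5 - 2.5p = -43.5 + 2.5p, so 392 = 5p and p' = 78.4; q' = 348.5 − 2.5(78.4) = 152.5.
Change in quantity: 152.5 − 219 = -66.5.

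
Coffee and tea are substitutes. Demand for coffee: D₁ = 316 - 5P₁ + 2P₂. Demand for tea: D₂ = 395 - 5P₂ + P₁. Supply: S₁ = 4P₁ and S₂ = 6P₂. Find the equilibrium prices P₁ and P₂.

P₁ = 4266/97, P₂ = 3871/97

Market 1: 316 - 5P₁ + 2P₂ = 4P₁ → 9P₁ - 2P₂ = 316.
Market 2: 11P₂ - P₁ = 395.
Eliminating P₂: 11×(1) + 2×(2) gives 97P₁ = 4266, so P₁ = 4266/97.
Back-substitute into (2): P₂ = (395 + 1×4266/97) / 11 = 3871/97.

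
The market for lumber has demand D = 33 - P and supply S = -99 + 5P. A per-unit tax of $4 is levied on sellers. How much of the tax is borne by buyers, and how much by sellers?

Pre-tax equilibrium: P* = 22, Q* = 11.
Tax on sellers shifts supply to S = -99 + 5(P − 4) = -119 + 5P.
33 - P = -119 + 5P gives buyer price Pb = 76/3; sellers receive Ps = 76/3 − 4 = 64/3.
New quantity: Q = 33 − 1(76/3) = 23/3.
Buyer burden = 76/3 − 22 = 10/3; seller burden = 22 − 64/3 = 2/3.

Buyers bear 10/3, sellers bear 2/3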